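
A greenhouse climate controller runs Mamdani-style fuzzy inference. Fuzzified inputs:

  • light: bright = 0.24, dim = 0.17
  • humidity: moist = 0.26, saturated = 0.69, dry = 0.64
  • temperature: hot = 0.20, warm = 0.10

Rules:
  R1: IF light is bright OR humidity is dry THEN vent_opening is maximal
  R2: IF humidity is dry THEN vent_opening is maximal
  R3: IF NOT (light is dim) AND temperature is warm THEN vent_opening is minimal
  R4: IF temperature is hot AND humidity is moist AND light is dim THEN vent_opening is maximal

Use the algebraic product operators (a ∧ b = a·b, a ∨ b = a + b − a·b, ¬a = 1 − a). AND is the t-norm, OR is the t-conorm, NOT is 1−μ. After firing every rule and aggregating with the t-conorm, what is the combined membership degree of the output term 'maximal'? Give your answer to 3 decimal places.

R1: bright=0.24, dry=0.64; OR[a + b − a·b] → w = 0.7264
R2: dry=0.64 → w = 0.6400
R3: ¬dim=1−0.17=0.83, warm=0.10; AND[a·b] → w = 0.0830
R4: hot=0.20, moist=0.26, dim=0.17; AND[a·b] → w = 0.0088
Rules with consequent 'maximal': {R1, R2, R4} → strengths 0.7264, 0.6400, 0.0088
Aggregate via t-conorm [a + b − a·b]: 0.9024

0.902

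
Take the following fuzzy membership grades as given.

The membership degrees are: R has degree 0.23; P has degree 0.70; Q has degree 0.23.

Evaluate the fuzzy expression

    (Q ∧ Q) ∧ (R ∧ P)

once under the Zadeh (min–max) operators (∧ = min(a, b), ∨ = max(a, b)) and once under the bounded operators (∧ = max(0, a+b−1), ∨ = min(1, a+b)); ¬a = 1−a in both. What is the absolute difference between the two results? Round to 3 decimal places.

0.230

Under Zadeh (min–max):
  Q ∧ Q = min(a, b) on (0.23, 0.23) = 0.23
  R ∧ P = min(a, b) on (0.23, 0.70) = 0.23
  (Q ∧ Q) ∧ (R ∧ P) = min(a, b) on (0.23, 0.23) = 0.23
  → value = 0.2300
Under bounded:
  Q ∧ Q = max(0, a+b−1) on (0.23, 0.23) = 0.00
  R ∧ P = max(0, a+b−1) on (0.23, 0.70) = 0.00
  (Q ∧ Q) ∧ (R ∧ P) = max(0, a+b−1) on (0.00, 0.00) = 0.00
  → value = 0.0000
|0.2300 − 0.0000| = 0.230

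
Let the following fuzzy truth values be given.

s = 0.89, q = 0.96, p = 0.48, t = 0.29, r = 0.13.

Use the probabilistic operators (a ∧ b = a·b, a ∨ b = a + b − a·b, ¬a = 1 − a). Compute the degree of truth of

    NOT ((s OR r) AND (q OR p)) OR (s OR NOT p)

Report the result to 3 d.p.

0.953

s OR r = a + b − a·b on (0.8900, 0.1300) = 0.9043
q OR p = a + b − a·b on (0.9600, 0.4800) = 0.9792
(s OR r) AND (q OR p) = a·b on (0.9043, 0.9792) = 0.8855
NOT ((s OR r) AND (q OR p)) = 1 − 0.8855 = 0.1145
NOT p = 1 − 0.4800 = 0.5200
s OR NOT p = a + b − a·b on (0.8900, 0.5200) = 0.9472
NOT ((s OR r) AND (q OR p)) OR (s OR NOT p) = a + b − a·b on (0.1145, 0.9472) = 0.9532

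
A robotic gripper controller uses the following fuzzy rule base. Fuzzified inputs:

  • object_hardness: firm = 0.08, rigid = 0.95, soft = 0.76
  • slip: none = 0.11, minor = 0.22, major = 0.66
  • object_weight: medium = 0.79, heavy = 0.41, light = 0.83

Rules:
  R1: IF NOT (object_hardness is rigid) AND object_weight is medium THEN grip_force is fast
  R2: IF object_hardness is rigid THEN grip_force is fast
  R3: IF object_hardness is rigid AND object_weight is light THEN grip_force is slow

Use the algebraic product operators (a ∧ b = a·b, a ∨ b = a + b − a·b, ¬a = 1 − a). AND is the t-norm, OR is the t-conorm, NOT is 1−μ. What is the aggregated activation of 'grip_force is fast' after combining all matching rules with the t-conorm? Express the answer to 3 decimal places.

0.952

R1: ¬rigid=1−0.95=0.05, medium=0.79; AND[a·b] → w = 0.0395
R2: rigid=0.95 → w = 0.9500
R3: rigid=0.95, light=0.83; AND[a·b] → w = 0.7885
Rules with consequent 'fast': {R1, R2} → strengths 0.0395, 0.9500
Aggregate via t-conorm [a + b − a·b]: 0.9520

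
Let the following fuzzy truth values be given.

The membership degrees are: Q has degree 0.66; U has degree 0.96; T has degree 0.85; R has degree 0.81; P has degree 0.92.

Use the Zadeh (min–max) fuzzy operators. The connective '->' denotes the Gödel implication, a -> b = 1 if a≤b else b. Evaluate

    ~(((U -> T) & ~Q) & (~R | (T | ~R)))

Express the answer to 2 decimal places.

0.66

U -> T  [Gödel: 1 if a≤b else b] with a=0.96, b=0.85 → 0.85
~Q = 1 − 0.66 = 0.34
(U -> T) & ~Q = min(a, b) on (0.85, 0.34) = 0.34
~R = 1 − 0.81 = 0.19
~R = 1 − 0.81 = 0.19
T | ~R = max(a, b) on (0.85, 0.19) = 0.85
~R | (T | ~R) = max(a, b) on (0.19, 0.85) = 0.85
((U -> T) & ~Q) & (~R | (T | ~R)) = min(a, b) on (0.34, 0.85) = 0.34
~(((U -> T) & ~Q) & (~R | (T | ~R))) = 1 − 0.34 = 0.66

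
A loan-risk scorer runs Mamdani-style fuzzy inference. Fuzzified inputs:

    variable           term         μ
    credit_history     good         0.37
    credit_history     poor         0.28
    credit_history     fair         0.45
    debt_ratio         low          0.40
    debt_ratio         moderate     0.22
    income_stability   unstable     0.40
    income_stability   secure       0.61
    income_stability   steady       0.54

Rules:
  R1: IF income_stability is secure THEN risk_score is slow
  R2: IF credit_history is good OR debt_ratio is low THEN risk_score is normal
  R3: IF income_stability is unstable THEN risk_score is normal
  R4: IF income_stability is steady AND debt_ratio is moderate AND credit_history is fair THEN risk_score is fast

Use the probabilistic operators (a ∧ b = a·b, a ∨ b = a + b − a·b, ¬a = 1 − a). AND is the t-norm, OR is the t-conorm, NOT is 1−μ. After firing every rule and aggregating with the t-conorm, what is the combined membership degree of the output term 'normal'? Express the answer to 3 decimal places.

0.773

R1: secure=0.61 → w = 0.6100
R2: good=0.37, low=0.40; OR[a + b − a·b] → w = 0.6220
R3: unstable=0.40 → w = 0.4000
R4: steady=0.54, moderate=0.22, fair=0.45; AND[a·b] → w = 0.0535
Rules with consequent 'normal': {R2, R3} → strengths 0.6220, 0.4000
Aggregate via t-conorm [a + b − a·b]: 0.7732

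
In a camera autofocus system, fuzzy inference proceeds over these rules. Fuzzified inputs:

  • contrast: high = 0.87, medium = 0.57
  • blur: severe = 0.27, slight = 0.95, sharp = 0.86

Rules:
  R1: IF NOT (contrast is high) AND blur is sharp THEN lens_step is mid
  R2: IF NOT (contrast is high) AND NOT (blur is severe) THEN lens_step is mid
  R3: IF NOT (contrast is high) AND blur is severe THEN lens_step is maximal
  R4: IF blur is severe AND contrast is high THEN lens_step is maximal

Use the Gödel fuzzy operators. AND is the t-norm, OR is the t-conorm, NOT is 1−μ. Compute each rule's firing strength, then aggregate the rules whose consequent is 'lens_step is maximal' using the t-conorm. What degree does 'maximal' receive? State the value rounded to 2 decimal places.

0.27

R1: ¬high=1−0.87=0.13, sharp=0.86; AND[min(a, b)] → w = 0.13
R2: ¬high=1−0.87=0.13, ¬severe=1−0.27=0.73; AND[min(a, b)] → w = 0.13
R3: ¬high=1−0.87=0.13, severe=0.27; AND[min(a, b)] → w = 0.13
R4: severe=0.27, high=0.87; AND[min(a, b)] → w = 0.27
Rules with consequent 'maximal': {R3, R4} → strengths 0.13, 0.27
Aggregate via t-conorm [max(a, b)]: 0.27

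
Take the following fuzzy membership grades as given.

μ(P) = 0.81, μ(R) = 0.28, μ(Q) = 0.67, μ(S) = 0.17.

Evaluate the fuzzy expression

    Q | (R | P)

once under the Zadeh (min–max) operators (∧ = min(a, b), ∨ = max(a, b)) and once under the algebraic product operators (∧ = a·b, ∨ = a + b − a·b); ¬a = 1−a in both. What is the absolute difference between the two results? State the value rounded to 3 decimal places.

Under Zadeh (min–max):
  R | P = max(a, b) on (0.28, 0.81) = 0.81
  Q | (R | P) = max(a, b) on (0.67, 0.81) = 0.81
  → value = 0.8100
Under algebraic product:
  R | P = a + b − a·b on (0.2800, 0.8100) = 0.8632
  Q | (R | P) = a + b − a·b on (0.6700, 0.8632) = 0.9549
  → value = 0.9549
|0.8100 − 0.9549| = 0.145

0.145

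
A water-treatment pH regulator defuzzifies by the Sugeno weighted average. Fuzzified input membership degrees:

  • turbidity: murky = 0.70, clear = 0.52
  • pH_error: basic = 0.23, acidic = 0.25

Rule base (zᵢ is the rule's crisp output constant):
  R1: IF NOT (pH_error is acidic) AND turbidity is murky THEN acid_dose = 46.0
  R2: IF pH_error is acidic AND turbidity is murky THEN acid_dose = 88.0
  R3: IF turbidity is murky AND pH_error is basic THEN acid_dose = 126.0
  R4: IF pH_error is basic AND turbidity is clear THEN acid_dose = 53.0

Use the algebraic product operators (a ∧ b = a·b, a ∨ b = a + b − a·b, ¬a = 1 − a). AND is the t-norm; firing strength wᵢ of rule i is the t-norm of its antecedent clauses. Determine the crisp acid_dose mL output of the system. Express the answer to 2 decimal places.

R1 (z=46.0): ¬acidic=1−0.25=0.75, murky=0.70; AND[a·b] → w = 0.5250
R2 (z=88.0): acidic=0.25, murky=0.70; AND[a·b] → w = 0.1750
R3 (z=126.0): murky=0.70, basic=0.23; AND[a·b] → w = 0.1610
R4 (z=53.0): basic=0.23, clear=0.52; AND[a·b] → w = 0.1196
Weighted average = (0.5250·46.0 + 0.1750·88.0 + 0.1610·126.0 + 0.1196·53.0) / (0.5250 + 0.1750 + 0.1610 + 0.1196)
  = 66.1748 / 0.9806 = 67.48

67.48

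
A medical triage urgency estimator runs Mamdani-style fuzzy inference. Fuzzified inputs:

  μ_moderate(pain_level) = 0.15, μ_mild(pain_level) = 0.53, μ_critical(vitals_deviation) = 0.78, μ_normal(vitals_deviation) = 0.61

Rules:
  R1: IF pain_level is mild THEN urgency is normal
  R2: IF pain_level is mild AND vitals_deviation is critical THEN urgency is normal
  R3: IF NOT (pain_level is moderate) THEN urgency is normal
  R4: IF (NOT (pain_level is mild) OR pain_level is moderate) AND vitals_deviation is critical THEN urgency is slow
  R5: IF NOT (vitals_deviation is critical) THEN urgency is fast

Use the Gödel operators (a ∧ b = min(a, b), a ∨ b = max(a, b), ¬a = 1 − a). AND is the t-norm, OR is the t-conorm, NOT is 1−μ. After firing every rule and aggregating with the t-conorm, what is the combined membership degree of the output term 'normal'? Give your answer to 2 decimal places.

R1: mild=0.53 → w = 0.53
R2: mild=0.53, critical=0.78; AND[min(a, b)] → w = 0.53
R3: ¬moderate=1−0.15=0.85 → w = 0.85
R4: (¬mild=1−0.53=0.47 OR moderate=0.15) = 0.47; AND[min(a, b)] with critical=0.78 → w = 0.47
R5: ¬critical=1−0.78=0.22 → w = 0.22
Rules with consequent 'normal': {R1, R2, R3} → strengths 0.53, 0.53, 0.85
Aggregate via t-conorm [max(a, b)]: 0.85

0.85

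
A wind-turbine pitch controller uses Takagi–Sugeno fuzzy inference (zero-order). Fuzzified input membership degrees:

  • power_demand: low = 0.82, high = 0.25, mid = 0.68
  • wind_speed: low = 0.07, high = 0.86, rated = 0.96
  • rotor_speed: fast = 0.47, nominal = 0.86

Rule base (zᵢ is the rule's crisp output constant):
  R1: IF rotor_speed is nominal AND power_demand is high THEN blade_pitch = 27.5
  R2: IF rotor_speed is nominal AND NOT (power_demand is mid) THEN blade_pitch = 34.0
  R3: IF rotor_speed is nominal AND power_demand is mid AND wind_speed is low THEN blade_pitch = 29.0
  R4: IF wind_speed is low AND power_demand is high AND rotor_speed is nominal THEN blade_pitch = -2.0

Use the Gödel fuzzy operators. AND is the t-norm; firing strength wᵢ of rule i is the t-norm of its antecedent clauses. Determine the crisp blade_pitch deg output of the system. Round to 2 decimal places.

R1 (z=27.5): nominal=0.86, high=0.25; AND[min(a, b)] → w = 0.25
R2 (z=34.0): nominal=0.86, ¬mid=1−0.68=0.32; AND[min(a, b)] → w = 0.32
R3 (z=29.0): nominal=0.86, mid=0.68, low=0.07; AND[min(a, b)] → w = 0.07
R4 (z=-2.0): low=0.07, high=0.25, nominal=0.86; AND[min(a, b)] → w = 0.07
Weighted average = (0.25·27.5 + 0.32·34.0 + 0.07·29.0 + 0.07·-2.0) / (0.25 + 0.32 + 0.07 + 0.07)
  = 19.6450 / 0.7100 = 27.67

27.67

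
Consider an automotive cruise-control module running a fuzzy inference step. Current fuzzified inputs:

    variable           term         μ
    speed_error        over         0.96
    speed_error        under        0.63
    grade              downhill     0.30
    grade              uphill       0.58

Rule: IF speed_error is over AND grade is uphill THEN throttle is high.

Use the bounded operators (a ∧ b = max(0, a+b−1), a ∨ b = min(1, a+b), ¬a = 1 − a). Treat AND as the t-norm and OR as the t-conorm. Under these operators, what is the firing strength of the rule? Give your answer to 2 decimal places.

0.54

firing strength: over=0.96, uphill=0.58; AND[max(0, a+b−1)] → w = 0.54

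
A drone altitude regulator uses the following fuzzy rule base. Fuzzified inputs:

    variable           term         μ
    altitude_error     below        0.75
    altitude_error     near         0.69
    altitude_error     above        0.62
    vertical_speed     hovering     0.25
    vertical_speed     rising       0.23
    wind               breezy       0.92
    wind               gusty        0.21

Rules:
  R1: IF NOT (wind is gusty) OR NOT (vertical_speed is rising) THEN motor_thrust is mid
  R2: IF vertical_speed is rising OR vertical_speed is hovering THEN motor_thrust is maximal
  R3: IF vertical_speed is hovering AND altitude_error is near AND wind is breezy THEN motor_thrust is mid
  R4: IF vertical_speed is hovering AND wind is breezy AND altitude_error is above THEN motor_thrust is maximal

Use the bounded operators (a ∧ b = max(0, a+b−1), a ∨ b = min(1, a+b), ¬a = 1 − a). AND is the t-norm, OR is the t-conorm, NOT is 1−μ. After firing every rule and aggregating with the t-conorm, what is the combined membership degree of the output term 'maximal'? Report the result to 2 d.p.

R1: ¬gusty=1−0.21=0.79, ¬rising=1−0.23=0.77; OR[min(1, a+b)] → w = 1.00
R2: rising=0.23, hovering=0.25; OR[min(1, a+b)] → w = 0.48
R3: hovering=0.25, near=0.69, breezy=0.92; AND[max(0, a+b−1)] → w = 0.00
R4: hovering=0.25, breezy=0.92, above=0.62; AND[max(0, a+b−1)] → w = 0.00
Rules with consequent 'maximal': {R2, R4} → strengths 0.48, 0.00
Aggregate via t-conorm [min(1, a+b)]: 0.48

0.48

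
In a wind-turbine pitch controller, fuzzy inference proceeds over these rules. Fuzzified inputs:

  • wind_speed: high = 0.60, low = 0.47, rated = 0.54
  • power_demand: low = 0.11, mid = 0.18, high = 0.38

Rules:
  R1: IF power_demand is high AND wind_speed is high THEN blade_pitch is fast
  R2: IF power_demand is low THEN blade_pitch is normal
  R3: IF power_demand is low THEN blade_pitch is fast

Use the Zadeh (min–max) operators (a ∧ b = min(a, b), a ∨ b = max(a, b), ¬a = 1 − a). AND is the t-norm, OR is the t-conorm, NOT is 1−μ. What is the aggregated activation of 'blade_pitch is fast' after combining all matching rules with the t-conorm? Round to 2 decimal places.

0.38

R1: high=0.38, high=0.60; AND[min(a, b)] → w = 0.38
R2: low=0.11 → w = 0.11
R3: low=0.11 → w = 0.11
Rules with consequent 'fast': {R1, R3} → strengths 0.38, 0.11
Aggregate via t-conorm [max(a, b)]: 0.38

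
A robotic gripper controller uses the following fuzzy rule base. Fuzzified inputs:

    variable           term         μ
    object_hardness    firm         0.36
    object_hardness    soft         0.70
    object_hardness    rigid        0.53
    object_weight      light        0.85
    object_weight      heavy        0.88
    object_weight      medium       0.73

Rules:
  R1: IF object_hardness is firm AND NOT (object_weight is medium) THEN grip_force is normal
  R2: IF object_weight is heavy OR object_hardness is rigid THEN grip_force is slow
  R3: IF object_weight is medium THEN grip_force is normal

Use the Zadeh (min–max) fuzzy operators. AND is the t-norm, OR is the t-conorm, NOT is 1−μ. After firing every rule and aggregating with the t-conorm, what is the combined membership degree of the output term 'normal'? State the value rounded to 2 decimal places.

R1: firm=0.36, ¬medium=1−0.73=0.27; AND[min(a, b)] → w = 0.27
R2: heavy=0.88, rigid=0.53; OR[max(a, b)] → w = 0.88
R3: medium=0.73 → w = 0.73
Rules with consequent 'normal': {R1, R3} → strengths 0.27, 0.73
Aggregate via t-conorm [max(a, b)]: 0.73

0.73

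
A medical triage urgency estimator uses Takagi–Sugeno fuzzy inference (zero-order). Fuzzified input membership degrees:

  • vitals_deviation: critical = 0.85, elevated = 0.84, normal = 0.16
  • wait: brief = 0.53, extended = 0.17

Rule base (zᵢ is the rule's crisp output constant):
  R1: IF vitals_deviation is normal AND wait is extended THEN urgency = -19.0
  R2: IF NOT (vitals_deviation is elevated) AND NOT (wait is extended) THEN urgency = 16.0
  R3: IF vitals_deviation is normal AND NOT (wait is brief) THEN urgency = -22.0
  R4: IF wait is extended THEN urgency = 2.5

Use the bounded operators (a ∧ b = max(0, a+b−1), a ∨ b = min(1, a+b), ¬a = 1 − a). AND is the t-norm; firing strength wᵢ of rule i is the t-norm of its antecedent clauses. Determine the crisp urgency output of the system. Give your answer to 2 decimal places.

R1 (z=-19.0): normal=0.16, extended=0.17; AND[max(0, a+b−1)] → w = 0.00
R2 (z=16.0): ¬elevated=1−0.84=0.16, ¬extended=1−0.17=0.83; AND[max(0, a+b−1)] → w = 0.00
R3 (z=-22.0): normal=0.16, ¬brief=1−0.53=0.47; AND[max(0, a+b−1)] → w = 0.00
R4 (z=2.5): extended=0.17 → w = 0.17
Weighted average = (0.00·-19.0 + 0.00·16.0 + 0.00·-22.0 + 0.17·2.5) / (0.00 + 0.00 + 0.00 + 0.17)
  = 0.4250 / 0.1700 = 2.50

2.50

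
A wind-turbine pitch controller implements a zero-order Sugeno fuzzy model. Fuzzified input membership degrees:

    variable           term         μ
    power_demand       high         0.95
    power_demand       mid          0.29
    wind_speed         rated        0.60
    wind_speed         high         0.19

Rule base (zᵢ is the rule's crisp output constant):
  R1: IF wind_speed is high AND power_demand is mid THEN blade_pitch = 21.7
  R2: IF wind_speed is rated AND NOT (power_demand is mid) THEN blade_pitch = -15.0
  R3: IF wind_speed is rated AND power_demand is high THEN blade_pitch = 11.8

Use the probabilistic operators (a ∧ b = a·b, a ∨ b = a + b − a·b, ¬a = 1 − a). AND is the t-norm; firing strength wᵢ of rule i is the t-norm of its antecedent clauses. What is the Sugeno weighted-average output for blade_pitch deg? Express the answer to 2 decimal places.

R1 (z=21.7): high=0.19, mid=0.29; AND[a·b] → w = 0.0551
R2 (z=-15.0): rated=0.60, ¬mid=1−0.29=0.71; AND[a·b] → w = 0.4260
R3 (z=11.8): rated=0.60, high=0.95; AND[a·b] → w = 0.5700
Weighted average = (0.0551·21.7 + 0.4260·-15.0 + 0.5700·11.8) / (0.0551 + 0.4260 + 0.5700)
  = 1.5317 / 1.0511 = 1.46

1.46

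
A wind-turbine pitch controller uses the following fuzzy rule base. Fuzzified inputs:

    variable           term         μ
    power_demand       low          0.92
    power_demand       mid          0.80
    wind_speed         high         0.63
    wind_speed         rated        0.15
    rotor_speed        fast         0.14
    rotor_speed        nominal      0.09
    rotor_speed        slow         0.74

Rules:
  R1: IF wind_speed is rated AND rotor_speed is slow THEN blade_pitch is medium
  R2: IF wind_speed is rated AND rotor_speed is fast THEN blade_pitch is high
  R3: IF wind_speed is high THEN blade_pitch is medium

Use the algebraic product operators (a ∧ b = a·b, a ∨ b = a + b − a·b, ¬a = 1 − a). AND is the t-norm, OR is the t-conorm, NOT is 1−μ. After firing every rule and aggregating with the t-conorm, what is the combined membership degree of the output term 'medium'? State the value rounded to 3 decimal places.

R1: rated=0.15, slow=0.74; AND[a·b] → w = 0.1110
R2: rated=0.15, fast=0.14; AND[a·b] → w = 0.0210
R3: high=0.63 → w = 0.6300
Rules with consequent 'medium': {R1, R3} → strengths 0.1110, 0.6300
Aggregate via t-conorm [a + b − a·b]: 0.6711

0.671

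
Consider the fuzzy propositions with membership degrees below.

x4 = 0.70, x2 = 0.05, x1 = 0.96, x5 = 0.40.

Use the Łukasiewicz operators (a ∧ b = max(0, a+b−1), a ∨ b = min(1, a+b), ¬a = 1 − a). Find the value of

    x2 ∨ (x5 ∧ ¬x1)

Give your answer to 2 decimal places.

¬x1 = 1 − 0.96 = 0.04
x5 ∧ ¬x1 = max(0, a+b−1) on (0.40, 0.04) = 0.00
x2 ∨ (x5 ∧ ¬x1) = min(1, a+b) on (0.05, 0.00) = 0.05

0.05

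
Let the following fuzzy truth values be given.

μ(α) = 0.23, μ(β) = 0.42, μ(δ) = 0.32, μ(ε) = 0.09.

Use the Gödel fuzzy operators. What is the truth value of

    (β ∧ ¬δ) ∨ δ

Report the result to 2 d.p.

¬δ = 1 − 0.32 = 0.68
β ∧ ¬δ = min(a, b) on (0.42, 0.68) = 0.42
(β ∧ ¬δ) ∨ δ = max(a, b) on (0.42, 0.32) = 0.42

0.42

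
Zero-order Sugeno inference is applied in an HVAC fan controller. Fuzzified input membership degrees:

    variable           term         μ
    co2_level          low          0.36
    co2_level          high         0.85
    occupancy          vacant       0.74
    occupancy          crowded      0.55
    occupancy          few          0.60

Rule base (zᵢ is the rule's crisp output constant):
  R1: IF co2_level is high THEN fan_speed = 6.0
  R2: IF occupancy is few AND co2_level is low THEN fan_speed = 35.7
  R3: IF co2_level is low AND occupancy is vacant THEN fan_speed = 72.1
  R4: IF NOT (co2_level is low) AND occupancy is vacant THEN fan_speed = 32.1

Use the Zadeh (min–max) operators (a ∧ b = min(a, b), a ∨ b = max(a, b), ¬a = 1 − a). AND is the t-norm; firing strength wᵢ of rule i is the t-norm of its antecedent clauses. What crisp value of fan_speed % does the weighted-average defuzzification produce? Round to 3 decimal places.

29.164

R1 (z=6.0): high=0.85 → w = 0.85
R2 (z=35.7): few=0.60, low=0.36; AND[min(a, b)] → w = 0.36
R3 (z=72.1): low=0.36, vacant=0.74; AND[min(a, b)] → w = 0.36
R4 (z=32.1): ¬low=1−0.36=0.64, vacant=0.74; AND[min(a, b)] → w = 0.64
Weighted average = (0.85·6.0 + 0.36·35.7 + 0.36·72.1 + 0.64·32.1) / (0.85 + 0.36 + 0.36 + 0.64)
  = 64.4520 / 2.2100 = 29.164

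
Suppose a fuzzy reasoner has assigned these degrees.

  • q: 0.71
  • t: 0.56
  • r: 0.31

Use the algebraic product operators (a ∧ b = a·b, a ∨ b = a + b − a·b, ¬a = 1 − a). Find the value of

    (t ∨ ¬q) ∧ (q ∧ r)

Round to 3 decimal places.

¬q = 1 − 0.7100 = 0.2900
t ∨ ¬q = a + b − a·b on (0.5600, 0.2900) = 0.6876
q ∧ r = a·b on (0.7100, 0.3100) = 0.2201
(t ∨ ¬q) ∧ (q ∧ r) = a·b on (0.6876, 0.2201) = 0.1513

0.151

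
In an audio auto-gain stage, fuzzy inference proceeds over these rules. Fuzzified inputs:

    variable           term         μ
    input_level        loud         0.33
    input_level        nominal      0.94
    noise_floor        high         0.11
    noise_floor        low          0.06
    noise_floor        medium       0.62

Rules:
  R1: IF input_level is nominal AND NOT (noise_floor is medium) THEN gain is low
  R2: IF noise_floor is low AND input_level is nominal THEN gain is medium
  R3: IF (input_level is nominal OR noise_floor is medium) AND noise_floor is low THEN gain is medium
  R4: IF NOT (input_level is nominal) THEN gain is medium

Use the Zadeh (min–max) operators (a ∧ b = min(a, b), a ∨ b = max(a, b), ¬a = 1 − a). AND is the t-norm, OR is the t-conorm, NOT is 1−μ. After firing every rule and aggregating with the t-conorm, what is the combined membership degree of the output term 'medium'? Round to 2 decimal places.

R1: nominal=0.94, ¬medium=1−0.62=0.38; AND[min(a, b)] → w = 0.38
R2: low=0.06, nominal=0.94; AND[min(a, b)] → w = 0.06
R3: (nominal=0.94 OR medium=0.62) = 0.94; AND[min(a, b)] with low=0.06 → w = 0.06
R4: ¬nominal=1−0.94=0.06 → w = 0.06
Rules with consequent 'medium': {R2, R3, R4} → strengths 0.06, 0.06, 0.06
Aggregate via t-conorm [max(a, b)]: 0.06

0.06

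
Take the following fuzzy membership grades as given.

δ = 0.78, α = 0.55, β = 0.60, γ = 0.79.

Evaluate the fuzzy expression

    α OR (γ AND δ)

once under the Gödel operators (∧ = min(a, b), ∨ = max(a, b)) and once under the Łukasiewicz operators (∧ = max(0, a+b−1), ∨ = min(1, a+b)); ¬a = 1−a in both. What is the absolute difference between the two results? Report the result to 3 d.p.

0.220

Under Gödel:
  γ AND δ = min(a, b) on (0.79, 0.78) = 0.78
  α OR (γ AND δ) = max(a, b) on (0.55, 0.78) = 0.78
  → value = 0.7800
Under Łukasiewicz:
  γ AND δ = max(0, a+b−1) on (0.79, 0.78) = 0.57
  α OR (γ AND δ) = min(1, a+b) on (0.55, 0.57) = 1.00
  → value = 1.0000
|0.7800 − 1.0000| = 0.220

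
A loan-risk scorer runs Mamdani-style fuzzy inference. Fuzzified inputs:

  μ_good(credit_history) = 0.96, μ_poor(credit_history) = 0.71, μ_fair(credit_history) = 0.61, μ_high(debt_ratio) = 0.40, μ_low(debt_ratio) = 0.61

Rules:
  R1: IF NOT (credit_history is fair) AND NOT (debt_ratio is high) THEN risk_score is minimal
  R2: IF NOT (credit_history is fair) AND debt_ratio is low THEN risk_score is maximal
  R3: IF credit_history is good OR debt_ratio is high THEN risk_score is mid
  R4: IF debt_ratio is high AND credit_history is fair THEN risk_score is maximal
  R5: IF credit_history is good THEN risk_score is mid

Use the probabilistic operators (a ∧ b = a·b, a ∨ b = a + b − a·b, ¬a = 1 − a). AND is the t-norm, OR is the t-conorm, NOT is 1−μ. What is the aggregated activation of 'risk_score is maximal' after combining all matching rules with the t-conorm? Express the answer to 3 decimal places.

0.424

R1: ¬fair=1−0.61=0.39, ¬high=1−0.40=0.60; AND[a·b] → w = 0.2340
R2: ¬fair=1−0.61=0.39, low=0.61; AND[a·b] → w = 0.2379
R3: good=0.96, high=0.40; OR[a + b − a·b] → w = 0.9760
R4: high=0.40, fair=0.61; AND[a·b] → w = 0.2440
R5: good=0.96 → w = 0.9600
Rules with consequent 'maximal': {R2, R4} → strengths 0.2379, 0.2440
Aggregate via t-conorm [a + b − a·b]: 0.4239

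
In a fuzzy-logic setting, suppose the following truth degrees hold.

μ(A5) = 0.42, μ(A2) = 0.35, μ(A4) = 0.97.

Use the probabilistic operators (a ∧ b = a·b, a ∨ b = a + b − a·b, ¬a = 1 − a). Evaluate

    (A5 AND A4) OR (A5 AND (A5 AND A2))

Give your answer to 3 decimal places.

0.444

A5 AND A4 = a·b on (0.4200, 0.9700) = 0.4074
A5 AND A2 = a·b on (0.4200, 0.3500) = 0.1470
A5 AND (A5 AND A2) = a·b on (0.4200, 0.1470) = 0.0617
(A5 AND A4) OR (A5 AND (A5 AND A2)) = a + b − a·b on (0.4074, 0.0617) = 0.4440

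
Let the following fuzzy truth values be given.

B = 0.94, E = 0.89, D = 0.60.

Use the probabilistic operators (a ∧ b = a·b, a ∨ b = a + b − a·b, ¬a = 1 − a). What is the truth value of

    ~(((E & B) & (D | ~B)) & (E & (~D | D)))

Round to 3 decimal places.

0.647

E & B = a·b on (0.8900, 0.9400) = 0.8366
~B = 1 − 0.9400 = 0.0600
D | ~B = a + b − a·b on (0.6000, 0.0600) = 0.6240
(E & B) & (D | ~B) = a·b on (0.8366, 0.6240) = 0.5220
~D = 1 − 0.6000 = 0.4000
~D | D = a + b − a·b on (0.4000, 0.6000) = 0.7600
E & (~D | D) = a·b on (0.8900, 0.7600) = 0.6764
((E & B) & (D | ~B)) & (E & (~D | D)) = a·b on (0.5220, 0.6764) = 0.3531
~(((E & B) & (D | ~B)) & (E & (~D | D))) = 1 − 0.3531 = 0.6469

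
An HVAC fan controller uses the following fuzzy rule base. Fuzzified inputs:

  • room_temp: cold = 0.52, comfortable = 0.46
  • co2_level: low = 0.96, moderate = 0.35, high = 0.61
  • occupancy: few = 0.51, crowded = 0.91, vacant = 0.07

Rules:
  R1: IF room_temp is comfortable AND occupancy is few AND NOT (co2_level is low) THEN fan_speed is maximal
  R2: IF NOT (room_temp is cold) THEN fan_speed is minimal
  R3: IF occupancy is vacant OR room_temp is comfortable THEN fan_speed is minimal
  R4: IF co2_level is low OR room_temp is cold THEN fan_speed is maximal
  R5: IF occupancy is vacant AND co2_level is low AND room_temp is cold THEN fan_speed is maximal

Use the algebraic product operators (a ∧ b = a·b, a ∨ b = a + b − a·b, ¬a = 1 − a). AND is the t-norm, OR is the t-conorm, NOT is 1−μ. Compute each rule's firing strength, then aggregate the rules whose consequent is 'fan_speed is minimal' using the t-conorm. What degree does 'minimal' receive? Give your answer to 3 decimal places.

R1: comfortable=0.46, few=0.51, ¬low=1−0.96=0.04; AND[a·b] → w = 0.0094
R2: ¬cold=1−0.52=0.48 → w = 0.4800
R3: vacant=0.07, comfortable=0.46; OR[a + b − a·b] → w = 0.4978
R4: low=0.96, cold=0.52; OR[a + b − a·b] → w = 0.9808
R5: vacant=0.07, low=0.96, cold=0.52; AND[a·b] → w = 0.0349
Rules with consequent 'minimal': {R2, R3} → strengths 0.4800, 0.4978
Aggregate via t-conorm [a + b − a·b]: 0.7389

0.739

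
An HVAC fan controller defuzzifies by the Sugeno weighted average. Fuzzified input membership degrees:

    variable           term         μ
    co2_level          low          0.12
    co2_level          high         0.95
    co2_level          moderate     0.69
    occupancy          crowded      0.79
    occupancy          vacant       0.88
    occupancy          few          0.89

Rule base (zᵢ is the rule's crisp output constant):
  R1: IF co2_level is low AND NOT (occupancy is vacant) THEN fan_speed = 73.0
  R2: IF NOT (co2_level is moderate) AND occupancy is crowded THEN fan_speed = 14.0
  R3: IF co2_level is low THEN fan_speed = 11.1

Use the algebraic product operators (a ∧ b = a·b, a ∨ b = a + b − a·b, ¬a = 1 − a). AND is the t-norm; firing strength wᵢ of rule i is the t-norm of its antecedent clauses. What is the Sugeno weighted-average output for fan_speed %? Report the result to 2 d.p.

15.32

R1 (z=73.0): low=0.12, ¬vacant=1−0.88=0.12; AND[a·b] → w = 0.0144
R2 (z=14.0): ¬moderate=1−0.69=0.31, crowded=0.79; AND[a·b] → w = 0.2449
R3 (z=11.1): low=0.12 → w = 0.1200
Weighted average = (0.0144·73.0 + 0.2449·14.0 + 0.1200·11.1) / (0.0144 + 0.2449 + 0.1200)
  = 5.8118 / 0.3793 = 15.32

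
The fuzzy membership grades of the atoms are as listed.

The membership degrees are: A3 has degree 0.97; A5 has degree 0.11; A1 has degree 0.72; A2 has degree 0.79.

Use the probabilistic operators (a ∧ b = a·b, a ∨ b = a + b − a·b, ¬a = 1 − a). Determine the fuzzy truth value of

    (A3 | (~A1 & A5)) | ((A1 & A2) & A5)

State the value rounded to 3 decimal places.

0.973

~A1 = 1 − 0.7200 = 0.2800
~A1 & A5 = a·b on (0.2800, 0.1100) = 0.0308
A3 | (~A1 & A5) = a + b − a·b on (0.9700, 0.0308) = 0.9709
A1 & A2 = a·b on (0.7200, 0.7900) = 0.5688
(A1 & A2) & A5 = a·b on (0.5688, 0.1100) = 0.0626
(A3 | (~A1 & A5)) | ((A1 & A2) & A5) = a + b − a·b on (0.9709, 0.0626) = 0.9727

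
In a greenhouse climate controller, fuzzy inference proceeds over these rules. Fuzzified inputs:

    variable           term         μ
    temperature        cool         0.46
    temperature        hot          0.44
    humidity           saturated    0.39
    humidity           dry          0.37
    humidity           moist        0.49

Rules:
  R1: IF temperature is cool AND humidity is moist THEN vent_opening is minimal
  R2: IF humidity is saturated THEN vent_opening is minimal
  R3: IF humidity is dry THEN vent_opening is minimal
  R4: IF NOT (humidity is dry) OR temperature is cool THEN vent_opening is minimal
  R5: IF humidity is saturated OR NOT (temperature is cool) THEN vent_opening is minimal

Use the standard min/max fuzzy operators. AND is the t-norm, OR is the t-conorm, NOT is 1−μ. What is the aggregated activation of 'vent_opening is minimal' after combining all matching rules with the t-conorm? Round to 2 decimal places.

R1: cool=0.46, moist=0.49; AND[min(a, b)] → w = 0.46
R2: saturated=0.39 → w = 0.39
R3: dry=0.37 → w = 0.37
R4: ¬dry=1−0.37=0.63, cool=0.46; OR[max(a, b)] → w = 0.63
R5: saturated=0.39, ¬cool=1−0.46=0.54; OR[max(a, b)] → w = 0.54
Rules with consequent 'minimal': {R1, R2, R3, R4, R5} → strengths 0.46, 0.39, 0.37, 0.63, 0.54
Aggregate via t-conorm [max(a, b)]: 0.63

0.63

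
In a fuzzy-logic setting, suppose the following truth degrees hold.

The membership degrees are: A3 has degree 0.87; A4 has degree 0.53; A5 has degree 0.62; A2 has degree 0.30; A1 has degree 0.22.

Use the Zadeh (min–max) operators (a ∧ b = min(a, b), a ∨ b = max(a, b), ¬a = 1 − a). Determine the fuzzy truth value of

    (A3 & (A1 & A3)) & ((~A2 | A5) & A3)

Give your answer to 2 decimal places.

0.22

A1 & A3 = min(a, b) on (0.22, 0.87) = 0.22
A3 & (A1 & A3) = min(a, b) on (0.87, 0.22) = 0.22
~A2 = 1 − 0.30 = 0.70
~A2 | A5 = max(a, b) on (0.70, 0.62) = 0.70
(~A2 | A5) & A3 = min(a, b) on (0.70, 0.87) = 0.70
(A3 & (A1 & A3)) & ((~A2 | A5) & A3) = min(a, b) on (0.22, 0.70) = 0.22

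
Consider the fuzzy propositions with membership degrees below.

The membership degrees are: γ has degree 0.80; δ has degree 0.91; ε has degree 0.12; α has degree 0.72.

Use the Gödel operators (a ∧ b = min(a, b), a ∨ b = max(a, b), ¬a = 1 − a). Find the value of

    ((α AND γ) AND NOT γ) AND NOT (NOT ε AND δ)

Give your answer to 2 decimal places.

0.12

α AND γ = min(a, b) on (0.72, 0.80) = 0.72
NOT γ = 1 − 0.80 = 0.20
(α AND γ) AND NOT γ = min(a, b) on (0.72, 0.20) = 0.20
NOT ε = 1 − 0.12 = 0.88
NOT ε AND δ = min(a, b) on (0.88, 0.91) = 0.88
NOT (NOT ε AND δ) = 1 − 0.88 = 0.12
((α AND γ) AND NOT γ) AND NOT (NOT ε AND δ) = min(a, b) on (0.20, 0.12) = 0.12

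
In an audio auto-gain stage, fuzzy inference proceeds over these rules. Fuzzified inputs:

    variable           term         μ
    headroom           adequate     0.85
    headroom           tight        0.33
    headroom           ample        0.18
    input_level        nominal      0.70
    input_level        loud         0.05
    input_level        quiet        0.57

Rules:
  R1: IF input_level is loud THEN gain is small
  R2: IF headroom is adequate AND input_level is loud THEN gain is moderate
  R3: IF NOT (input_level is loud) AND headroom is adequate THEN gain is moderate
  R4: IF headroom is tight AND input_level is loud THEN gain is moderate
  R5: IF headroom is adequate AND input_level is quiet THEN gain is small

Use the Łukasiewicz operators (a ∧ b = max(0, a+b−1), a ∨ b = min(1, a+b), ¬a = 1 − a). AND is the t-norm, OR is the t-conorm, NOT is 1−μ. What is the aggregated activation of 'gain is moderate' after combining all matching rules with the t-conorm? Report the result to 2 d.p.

0.80

R1: loud=0.05 → w = 0.05
R2: adequate=0.85, loud=0.05; AND[max(0, a+b−1)] → w = 0.00
R3: ¬loud=1−0.05=0.95, adequate=0.85; AND[max(0, a+b−1)] → w = 0.80
R4: tight=0.33, loud=0.05; AND[max(0, a+b−1)] → w = 0.00
R5: adequate=0.85, quiet=0.57; AND[max(0, a+b−1)] → w = 0.42
Rules with consequent 'moderate': {R2, R3, R4} → strengths 0.00, 0.80, 0.00
Aggregate via t-conorm [min(1, a+b)]: 0.80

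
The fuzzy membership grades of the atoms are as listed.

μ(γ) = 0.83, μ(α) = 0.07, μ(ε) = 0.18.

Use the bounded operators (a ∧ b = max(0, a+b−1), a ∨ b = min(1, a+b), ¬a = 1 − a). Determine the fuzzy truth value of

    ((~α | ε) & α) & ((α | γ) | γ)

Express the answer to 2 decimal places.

~α = 1 − 0.07 = 0.93
~α | ε = min(1, a+b) on (0.93, 0.18) = 1.00
(~α | ε) & α = max(0, a+b−1) on (1.00, 0.07) = 0.07
α | γ = min(1, a+b) on (0.07, 0.83) = 0.90
(α | γ) | γ = min(1, a+b) on (0.90, 0.83) = 1.00
((~α | ε) & α) & ((α | γ) | γ) = max(0, a+b−1) on (0.07, 1.00) = 0.07

0.07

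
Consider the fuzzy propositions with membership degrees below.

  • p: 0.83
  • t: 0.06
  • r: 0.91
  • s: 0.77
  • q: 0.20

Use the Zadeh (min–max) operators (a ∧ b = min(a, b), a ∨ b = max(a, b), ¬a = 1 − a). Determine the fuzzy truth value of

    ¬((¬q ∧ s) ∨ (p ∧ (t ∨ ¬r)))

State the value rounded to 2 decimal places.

0.23

¬q = 1 − 0.20 = 0.80
¬q ∧ s = min(a, b) on (0.80, 0.77) = 0.77
¬r = 1 − 0.91 = 0.09
t ∨ ¬r = max(a, b) on (0.06, 0.09) = 0.09
p ∧ (t ∨ ¬r) = min(a, b) on (0.83, 0.09) = 0.09
(¬q ∧ s) ∨ (p ∧ (t ∨ ¬r)) = max(a, b) on (0.77, 0.09) = 0.77
¬((¬q ∧ s) ∨ (p ∧ (t ∨ ¬r))) = 1 − 0.77 = 0.23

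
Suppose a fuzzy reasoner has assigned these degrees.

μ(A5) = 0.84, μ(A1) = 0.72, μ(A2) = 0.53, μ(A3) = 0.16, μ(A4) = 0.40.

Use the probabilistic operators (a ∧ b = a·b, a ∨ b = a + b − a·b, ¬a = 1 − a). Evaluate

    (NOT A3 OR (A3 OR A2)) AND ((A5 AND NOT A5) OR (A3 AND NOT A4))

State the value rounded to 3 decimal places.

NOT A3 = 1 − 0.1600 = 0.8400
A3 OR A2 = a + b − a·b on (0.1600, 0.5300) = 0.6052
NOT A3 OR (A3 OR A2) = a + b − a·b on (0.8400, 0.6052) = 0.9368
NOT A5 = 1 − 0.8400 = 0.1600
A5 AND NOT A5 = a·b on (0.8400, 0.1600) = 0.1344
NOT A4 = 1 − 0.4000 = 0.6000
A3 AND NOT A4 = a·b on (0.1600, 0.6000) = 0.0960
(A5 AND NOT A5) OR (A3 AND NOT A4) = a + b − a·b on (0.1344, 0.0960) = 0.2175
(NOT A3 OR (A3 OR A2)) AND ((A5 AND NOT A5) OR (A3 AND NOT A4)) = a·b on (0.9368, 0.2175) = 0.2038

0.204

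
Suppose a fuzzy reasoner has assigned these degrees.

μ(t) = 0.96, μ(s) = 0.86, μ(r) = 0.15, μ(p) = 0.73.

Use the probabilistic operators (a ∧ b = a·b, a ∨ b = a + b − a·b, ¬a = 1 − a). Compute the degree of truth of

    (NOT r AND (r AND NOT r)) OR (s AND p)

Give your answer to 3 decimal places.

0.668

NOT r = 1 − 0.1500 = 0.8500
NOT r = 1 − 0.1500 = 0.8500
r AND NOT r = a·b on (0.1500, 0.8500) = 0.1275
NOT r AND (r AND NOT r) = a·b on (0.8500, 0.1275) = 0.1084
s AND p = a·b on (0.8600, 0.7300) = 0.6278
(NOT r AND (r AND NOT r)) OR (s AND p) = a + b − a·b on (0.1084, 0.6278) = 0.6681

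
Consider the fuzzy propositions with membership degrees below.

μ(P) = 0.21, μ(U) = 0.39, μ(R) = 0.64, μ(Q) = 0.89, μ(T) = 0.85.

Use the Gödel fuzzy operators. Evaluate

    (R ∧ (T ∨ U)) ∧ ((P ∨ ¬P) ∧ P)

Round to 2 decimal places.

T ∨ U = max(a, b) on (0.85, 0.39) = 0.85
R ∧ (T ∨ U) = min(a, b) on (0.64, 0.85) = 0.64
¬P = 1 − 0.21 = 0.79
P ∨ ¬P = max(a, b) on (0.21, 0.79) = 0.79
(P ∨ ¬P) ∧ P = min(a, b) on (0.79, 0.21) = 0.21
(R ∧ (T ∨ U)) ∧ ((P ∨ ¬P) ∧ P) = min(a, b) on (0.64, 0.21) = 0.21

0.21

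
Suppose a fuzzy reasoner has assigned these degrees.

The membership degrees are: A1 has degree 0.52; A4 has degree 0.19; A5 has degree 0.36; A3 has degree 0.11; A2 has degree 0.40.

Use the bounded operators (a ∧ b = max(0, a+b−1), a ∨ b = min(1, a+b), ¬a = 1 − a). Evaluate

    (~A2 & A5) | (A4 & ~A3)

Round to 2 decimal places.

0.08

~A2 = 1 − 0.40 = 0.60
~A2 & A5 = max(0, a+b−1) on (0.60, 0.36) = 0.00
~A3 = 1 − 0.11 = 0.89
A4 & ~A3 = max(0, a+b−1) on (0.19, 0.89) = 0.08
(~A2 & A5) | (A4 & ~A3) = min(1, a+b) on (0.00, 0.08) = 0.08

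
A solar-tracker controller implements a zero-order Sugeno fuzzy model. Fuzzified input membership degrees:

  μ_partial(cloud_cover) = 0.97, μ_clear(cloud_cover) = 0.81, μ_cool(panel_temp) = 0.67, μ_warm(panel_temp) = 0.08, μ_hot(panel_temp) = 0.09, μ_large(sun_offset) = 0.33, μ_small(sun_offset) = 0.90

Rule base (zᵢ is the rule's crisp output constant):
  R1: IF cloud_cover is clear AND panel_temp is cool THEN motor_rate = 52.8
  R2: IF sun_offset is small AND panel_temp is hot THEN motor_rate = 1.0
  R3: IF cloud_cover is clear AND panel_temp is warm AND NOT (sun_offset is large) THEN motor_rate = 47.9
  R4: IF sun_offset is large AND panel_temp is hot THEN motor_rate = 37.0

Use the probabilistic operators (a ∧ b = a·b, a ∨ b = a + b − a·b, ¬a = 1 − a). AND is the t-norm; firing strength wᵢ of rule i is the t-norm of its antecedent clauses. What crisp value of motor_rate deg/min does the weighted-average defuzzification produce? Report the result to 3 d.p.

45.800

R1 (z=52.8): clear=0.81, cool=0.67; AND[a·b] → w = 0.5427
R2 (z=1.0): small=0.90, hot=0.09; AND[a·b] → w = 0.0810
R3 (z=47.9): clear=0.81, warm=0.08, ¬large=1−0.33=0.67; AND[a·b] → w = 0.0434
R4 (z=37.0): large=0.33, hot=0.09; AND[a·b] → w = 0.0297
Weighted average = (0.5427·52.8 + 0.0810·1.0 + 0.0434·47.9 + 0.0297·37.0) / (0.5427 + 0.0810 + 0.0434 + 0.0297)
  = 31.9141 / 0.6968 = 45.800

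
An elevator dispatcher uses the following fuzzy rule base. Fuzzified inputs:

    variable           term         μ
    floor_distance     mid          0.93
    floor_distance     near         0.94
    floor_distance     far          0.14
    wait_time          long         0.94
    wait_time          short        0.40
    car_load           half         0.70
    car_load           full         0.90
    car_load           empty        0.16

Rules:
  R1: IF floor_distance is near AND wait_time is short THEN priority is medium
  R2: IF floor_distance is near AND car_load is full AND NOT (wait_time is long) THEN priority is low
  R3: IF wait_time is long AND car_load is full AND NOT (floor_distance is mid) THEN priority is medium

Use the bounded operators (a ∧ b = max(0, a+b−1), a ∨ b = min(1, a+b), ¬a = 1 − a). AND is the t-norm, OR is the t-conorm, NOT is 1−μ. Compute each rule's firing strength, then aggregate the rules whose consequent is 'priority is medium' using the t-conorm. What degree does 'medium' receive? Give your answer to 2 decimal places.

0.34

R1: near=0.94, short=0.40; AND[max(0, a+b−1)] → w = 0.34
R2: near=0.94, full=0.90, ¬long=1−0.94=0.06; AND[max(0, a+b−1)] → w = 0.00
R3: long=0.94, full=0.90, ¬mid=1−0.93=0.07; AND[max(0, a+b−1)] → w = 0.00
Rules with consequent 'medium': {R1, R3} → strengths 0.34, 0.00
Aggregate via t-conorm [min(1, a+b)]: 0.34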